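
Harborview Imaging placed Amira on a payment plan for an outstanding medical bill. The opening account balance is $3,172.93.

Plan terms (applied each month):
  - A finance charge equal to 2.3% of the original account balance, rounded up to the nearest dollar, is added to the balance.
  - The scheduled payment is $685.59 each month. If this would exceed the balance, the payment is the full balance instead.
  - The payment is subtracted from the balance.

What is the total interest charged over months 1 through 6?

Month 1: $3,172.93 +$73.00 interest = $3,245.93; pay $685.59 → $2,560.34
Month 2: $2,560.34 +$73.00 interest = $2,633.34; pay $685.59 → $1,947.75
Month 3: $1,947.75 +$73.00 interest = $2,020.75; pay $685.59 → $1,335.16
Month 4: $1,335.16 +$73.00 interest = $1,408.16; pay $685.59 → $722.57
Month 5: $722.57 +$73.00 interest = $795.57; pay $685.59 → $109.98
Month 6: $109.98 +$73.00 interest = $182.98; pay $182.98 → $0.00
Total interest: $73.00 + $73.00 + $73.00 + $73.00 + $73.00 + $73.00 = $438.00

$438.00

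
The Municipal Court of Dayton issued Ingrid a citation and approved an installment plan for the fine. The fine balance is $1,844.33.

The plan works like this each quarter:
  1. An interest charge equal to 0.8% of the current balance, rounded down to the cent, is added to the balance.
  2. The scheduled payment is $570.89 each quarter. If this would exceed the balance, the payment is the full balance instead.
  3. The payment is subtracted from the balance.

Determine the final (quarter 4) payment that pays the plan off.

$163.83

Quarter 1: $1,844.33 +$14.75 interest = $1,859.08; pay $570.89 → $1,288.19
Quarter 2: $1,288.19 +$10.30 interest = $1,298.49; pay $570.89 → $727.60
Quarter 3: $727.60 +$5.82 interest = $733.42; pay $570.89 → $162.53
Quarter 4: $162.53 +$1.30 interest = $163.83; pay $163.83 → $0.00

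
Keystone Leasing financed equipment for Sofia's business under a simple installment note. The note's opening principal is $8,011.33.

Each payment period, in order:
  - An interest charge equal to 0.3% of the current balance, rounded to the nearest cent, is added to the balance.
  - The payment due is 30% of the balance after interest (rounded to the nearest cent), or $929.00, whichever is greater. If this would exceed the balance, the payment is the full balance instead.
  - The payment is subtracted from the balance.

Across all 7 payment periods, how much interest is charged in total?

$69.43

Payment period 1: $8,011.33 +$24.03 interest = $8,035.36; pay $2,410.61 → $5,624.75
Payment period 2: $5,624.75 +$16.87 interest = $5,641.62; pay $1,692.49 → $3,949.13
Payment period 3: $3,949.13 +$11.85 interest = $3,960.98; pay $1,188.29 → $2,772.69
Payment period 4: $2,772.69 +$8.32 interest = $2,781.01; pay $929.00 → $1,852.01
Payment period 5: $1,852.01 +$5.56 interest = $1,857.57; pay $929.00 → $928.57
Payment period 6: $928.57 +$2.79 interest = $931.36; pay $929.00 → $2.36
Payment period 7: $2.36 +$0.01 interest = $2.37; pay $2.37 → $0.00
Total interest: $24.03 + $16.87 + $11.85 + $8.32 + $5.56 + $2.79 + $0.01 = $69.43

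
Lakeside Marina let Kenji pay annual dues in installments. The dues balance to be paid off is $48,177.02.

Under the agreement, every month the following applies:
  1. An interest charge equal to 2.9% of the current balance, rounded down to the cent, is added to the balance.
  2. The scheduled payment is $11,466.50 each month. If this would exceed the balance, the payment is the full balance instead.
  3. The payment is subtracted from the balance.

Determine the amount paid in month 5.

$6,290.63

Month 1: opening $48,177.02; interest $1,397.13 → $49,574.15; payment $11,466.50; balance $38,107.65
Month 2: opening $38,107.65; interest $1,105.12 → $39,212.77; payment $11,466.50; balance $27,746.27
Month 3: opening $27,746.27; interest $804.64 → $28,550.91; payment $11,466.50; balance $17,084.41
Month 4: opening $17,084.41; interest $495.44 → $17,579.85; payment $11,466.50; balance $6,113.35
Month 5: opening $6,113.35; interest $177.28 → $6,290.63; payment $6,290.63; balance $0.00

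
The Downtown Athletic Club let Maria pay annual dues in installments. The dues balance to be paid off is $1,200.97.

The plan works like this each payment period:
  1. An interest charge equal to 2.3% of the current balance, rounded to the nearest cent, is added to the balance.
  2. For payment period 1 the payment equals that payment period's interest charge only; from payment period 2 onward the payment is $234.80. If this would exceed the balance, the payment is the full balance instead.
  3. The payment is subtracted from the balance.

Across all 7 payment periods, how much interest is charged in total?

# | Opening | Interest | Payment | End bal
1 | $1,200.97 | $27.62 | $27.62 | $1,200.97
2 | $1,200.97 | $27.62 | $234.80 | $993.79
3 | $993.79 | $22.86 | $234.80 | $781.85
4 | $781.85 | $17.98 | $234.80 | $565.03
5 | $565.03 | $13.00 | $234.80 | $343.23
6 | $343.23 | $7.89 | $234.80 | $116.32
7 | $116.32 | $2.68 | $119.00 | $0.00
Total interest: $27.62 + $27.62 + $22.86 + $17.98 + $13.00 + $7.89 + $2.68 = $119.65

$119.65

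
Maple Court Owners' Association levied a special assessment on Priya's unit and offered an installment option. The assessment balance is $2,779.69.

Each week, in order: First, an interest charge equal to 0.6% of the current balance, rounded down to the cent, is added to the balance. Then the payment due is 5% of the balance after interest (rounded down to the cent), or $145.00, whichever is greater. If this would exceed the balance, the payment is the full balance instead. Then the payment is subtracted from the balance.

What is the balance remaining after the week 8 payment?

Week 1: $2,779.69 +$16.67 interest = $2,796.36; pay $145.00 → $2,651.36
Week 2: $2,651.36 +$15.90 interest = $2,667.26; pay $145.00 → $2,522.26
Week 3: $2,522.26 +$15.13 interest = $2,537.39; pay $145.00 → $2,392.39
Week 4: $2,392.39 +$14.35 interest = $2,406.74; pay $145.00 → $2,261.74
Week 5: $2,261.74 +$13.57 interest = $2,275.31; pay $145.00 → $2,130.31
Week 6: $2,130.31 +$12.78 interest = $2,143.09; pay $145.00 → $1,998.09
Week 7: $1,998.09 +$11.98 interest = $2,010.07; pay $145.00 → $1,865.07
Week 8: $1,865.07 +$11.19 interest = $1,876.26; pay $145.00 → $1,731.26

$1,731.26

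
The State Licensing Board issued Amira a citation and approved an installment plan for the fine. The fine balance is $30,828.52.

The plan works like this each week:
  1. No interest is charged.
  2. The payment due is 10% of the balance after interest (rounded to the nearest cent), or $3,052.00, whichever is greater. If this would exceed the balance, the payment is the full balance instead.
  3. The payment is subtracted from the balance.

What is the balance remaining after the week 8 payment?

$6,381.67

Week 1: $30,828.52 − $3,082.85 → $27,745.67
Week 2: $27,745.67 − $3,052.00 → $24,693.67
Week 3: $24,693.67 − $3,052.00 → $21,641.67
Week 4: $21,641.67 − $3,052.00 → $18,589.67
Week 5: $18,589.67 − $3,052.00 → $15,537.67
Week 6: $15,537.67 − $3,052.00 → $12,485.67
Week 7: $12,485.67 − $3,052.00 → $9,433.67
Week 8: $9,433.67 − $3,052.00 → $6,381.67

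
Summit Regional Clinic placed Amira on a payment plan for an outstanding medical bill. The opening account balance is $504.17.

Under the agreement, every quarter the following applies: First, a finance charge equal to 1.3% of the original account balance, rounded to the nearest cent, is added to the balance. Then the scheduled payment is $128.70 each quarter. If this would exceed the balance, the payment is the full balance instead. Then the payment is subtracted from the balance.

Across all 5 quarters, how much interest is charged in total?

# | Opening | Interest | Payment | End bal
1 | $504.17 | $6.55 | $128.70 | $382.02
2 | $382.02 | $6.55 | $128.70 | $259.87
3 | $259.87 | $6.55 | $128.70 | $137.72
4 | $137.72 | $6.55 | $128.70 | $15.57
5 | $15.57 | $6.55 | $22.12 | $0.00
Total interest: $6.55 + $6.55 + $6.55 + $6.55 + $6.55 = $32.75

$32.75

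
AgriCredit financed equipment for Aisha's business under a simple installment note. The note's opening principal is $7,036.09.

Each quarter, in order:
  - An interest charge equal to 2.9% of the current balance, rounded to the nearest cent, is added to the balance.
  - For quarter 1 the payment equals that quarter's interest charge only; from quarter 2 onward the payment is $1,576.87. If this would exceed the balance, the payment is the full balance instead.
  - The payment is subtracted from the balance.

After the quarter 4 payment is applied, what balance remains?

# | Opening | Interest | Payment | End bal
1 | $7,036.09 | $204.05 | $204.05 | $7,036.09
2 | $7,036.09 | $204.05 | $1,576.87 | $5,663.27
3 | $5,663.27 | $164.23 | $1,576.87 | $4,250.63
4 | $4,250.63 | $123.27 | $1,576.87 | $2,797.03

$2,797.03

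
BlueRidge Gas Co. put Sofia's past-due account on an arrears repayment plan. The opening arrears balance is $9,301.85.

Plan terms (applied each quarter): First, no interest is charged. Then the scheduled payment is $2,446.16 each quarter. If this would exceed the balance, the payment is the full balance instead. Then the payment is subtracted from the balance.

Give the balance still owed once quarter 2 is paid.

Quarter 1: opening $9,301.85; payment $2,446.16; balance $6,855.69
Quarter 2: opening $6,855.69; payment $2,446.16; balance $4,409.53

$4,409.53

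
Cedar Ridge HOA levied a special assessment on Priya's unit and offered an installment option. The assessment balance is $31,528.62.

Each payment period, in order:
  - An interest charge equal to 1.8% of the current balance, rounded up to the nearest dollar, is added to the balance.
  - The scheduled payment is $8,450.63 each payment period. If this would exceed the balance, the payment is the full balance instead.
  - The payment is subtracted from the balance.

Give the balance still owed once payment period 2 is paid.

Payment period 1: $31,528.62 +$568.00 interest = $32,096.62; pay $8,450.63 → $23,645.99
Payment period 2: $23,645.99 +$426.00 interest = $24,071.99; pay $8,450.63 → $15,621.36

$15,621.36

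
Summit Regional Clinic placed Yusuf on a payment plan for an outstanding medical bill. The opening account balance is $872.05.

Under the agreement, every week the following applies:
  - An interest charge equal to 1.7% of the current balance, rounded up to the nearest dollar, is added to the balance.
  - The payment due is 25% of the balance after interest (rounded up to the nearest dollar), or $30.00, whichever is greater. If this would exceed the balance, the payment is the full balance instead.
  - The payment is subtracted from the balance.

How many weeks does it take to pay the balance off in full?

Week 1: opening $872.05; interest $15.00 → $887.05; payment $222.00; balance $665.05
Week 2: opening $665.05; interest $12.00 → $677.05; payment $170.00; balance $507.05
Week 3: opening $507.05; interest $9.00 → $516.05; payment $130.00; balance $386.05
Week 4: opening $386.05; interest $7.00 → $393.05; payment $99.00; balance $294.05
Week 5: opening $294.05; interest $5.00 → $299.05; payment $75.00; balance $224.05
Week 6: opening $224.05; interest $4.00 → $228.05; payment $58.00; balance $170.05
Week 7: opening $170.05; interest $3.00 → $173.05; payment $44.00; balance $129.05
Week 8: opening $129.05; interest $3.00 → $132.05; payment $34.00; balance $98.05
Week 9: opening $98.05; interest $2.00 → $100.05; payment $30.00; balance $70.05
Week 10: opening $70.05; interest $2.00 → $72.05; payment $30.00; balance $42.05
Week 11: opening $42.05; interest $1.00 → $43.05; payment $30.00; balance $13.05
Week 12: opening $13.05; interest $1.00 → $14.05; payment $14.05; balance $0.00
Balance reaches $0.00 in week 12.

12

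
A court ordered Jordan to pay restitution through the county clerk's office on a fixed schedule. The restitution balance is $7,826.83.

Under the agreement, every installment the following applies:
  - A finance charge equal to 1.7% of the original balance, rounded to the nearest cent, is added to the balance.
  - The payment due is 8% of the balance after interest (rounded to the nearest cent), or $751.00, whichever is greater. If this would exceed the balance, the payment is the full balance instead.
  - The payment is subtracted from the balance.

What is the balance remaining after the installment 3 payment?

$5,973.01

Installment 1: $7,826.83 +$133.06 interest = $7,959.89; pay $751.00 → $7,208.89
Installment 2: $7,208.89 +$133.06 interest = $7,341.95; pay $751.00 → $6,590.95
Installment 3: $6,590.95 +$133.06 interest = $6,724.01; pay $751.00 → $5,973.01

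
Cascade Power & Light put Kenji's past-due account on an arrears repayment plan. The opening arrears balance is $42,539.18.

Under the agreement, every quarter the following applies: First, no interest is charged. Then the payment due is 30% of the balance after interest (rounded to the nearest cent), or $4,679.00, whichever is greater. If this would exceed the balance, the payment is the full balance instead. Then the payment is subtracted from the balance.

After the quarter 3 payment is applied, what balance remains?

Quarter 1: $42,539.18 − $12,761.75 → $29,777.43
Quarter 2: $29,777.43 − $8,933.23 → $20,844.20
Quarter 3: $20,844.20 − $6,253.26 → $14,590.94

$14,590.94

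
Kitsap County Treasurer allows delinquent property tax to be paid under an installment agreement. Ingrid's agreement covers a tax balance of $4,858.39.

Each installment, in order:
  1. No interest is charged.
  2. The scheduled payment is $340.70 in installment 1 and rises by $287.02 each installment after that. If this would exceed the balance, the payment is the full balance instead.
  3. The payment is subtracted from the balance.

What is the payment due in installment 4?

$1,201.76

# | Opening | Payment | End bal
1 | $4,858.39 | $340.70 | $4,517.69
2 | $4,517.69 | $627.72 | $3,889.97
3 | $3,889.97 | $914.74 | $2,975.23
4 | $2,975.23 | $1,201.76 | $1,773.47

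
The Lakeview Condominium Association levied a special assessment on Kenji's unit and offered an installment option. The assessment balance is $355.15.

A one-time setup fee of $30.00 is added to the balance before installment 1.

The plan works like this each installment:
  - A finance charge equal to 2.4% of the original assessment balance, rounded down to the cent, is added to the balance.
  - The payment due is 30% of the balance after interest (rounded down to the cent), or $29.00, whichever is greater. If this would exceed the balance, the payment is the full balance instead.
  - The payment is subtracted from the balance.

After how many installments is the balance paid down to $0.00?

Installment 1: $385.15 +$8.52 interest = $393.67; pay $118.10 → $275.57
Installment 2: $275.57 +$8.52 interest = $284.09; pay $85.22 → $198.87
Installment 3: $198.87 +$8.52 interest = $207.39; pay $62.21 → $145.18
Installment 4: $145.18 +$8.52 interest = $153.70; pay $46.11 → $107.59
Installment 5: $107.59 +$8.52 interest = $116.11; pay $34.83 → $81.28
Installment 6: $81.28 +$8.52 interest = $89.80; pay $29.00 → $60.80
Installment 7: $60.80 +$8.52 interest = $69.32; pay $29.00 → $40.32
Installment 8: $40.32 +$8.52 interest = $48.84; pay $29.00 → $19.84
Installment 9: $19.84 +$8.52 interest = $28.36; pay $28.36 → $0.00
Balance reaches $0.00 in installment 9.

9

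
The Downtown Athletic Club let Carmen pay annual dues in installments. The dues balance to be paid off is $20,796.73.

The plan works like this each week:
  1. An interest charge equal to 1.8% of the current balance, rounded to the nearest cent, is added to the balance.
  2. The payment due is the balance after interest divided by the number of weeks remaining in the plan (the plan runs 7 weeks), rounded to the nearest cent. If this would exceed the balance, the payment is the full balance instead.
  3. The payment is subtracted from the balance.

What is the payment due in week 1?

$3,024.44

# | Opening | Interest | Payment | End bal
1 | $20,796.73 | $374.34 | $3,024.44 | $18,146.63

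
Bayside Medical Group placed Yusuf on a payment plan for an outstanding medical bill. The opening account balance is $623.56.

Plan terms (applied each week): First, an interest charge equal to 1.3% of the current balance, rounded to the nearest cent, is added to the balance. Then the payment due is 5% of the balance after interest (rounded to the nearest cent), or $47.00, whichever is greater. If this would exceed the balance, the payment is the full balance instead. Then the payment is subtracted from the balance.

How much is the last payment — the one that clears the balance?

$30.96

# | Opening | Interest | Payment | End bal
1 | $623.56 | $8.11 | $47.00 | $584.67
2 | $584.67 | $7.60 | $47.00 | $545.27
3 | $545.27 | $7.09 | $47.00 | $505.36
4 | $505.36 | $6.57 | $47.00 | $464.93
5 | $464.93 | $6.04 | $47.00 | $423.97
6 | $423.97 | $5.51 | $47.00 | $382.48
7 | $382.48 | $4.97 | $47.00 | $340.45
8 | $340.45 | $4.43 | $47.00 | $297.88
9 | $297.88 | $3.87 | $47.00 | $254.75
10 | $254.75 | $3.31 | $47.00 | $211.06
11 | $211.06 | $2.74 | $47.00 | $166.80
12 | $166.80 | $2.17 | $47.00 | $121.97
13 | $121.97 | $1.59 | $47.00 | $76.56
14 | $76.56 | $1.00 | $47.00 | $30.56
15 | $30.56 | $0.40 | $30.96 | $0.00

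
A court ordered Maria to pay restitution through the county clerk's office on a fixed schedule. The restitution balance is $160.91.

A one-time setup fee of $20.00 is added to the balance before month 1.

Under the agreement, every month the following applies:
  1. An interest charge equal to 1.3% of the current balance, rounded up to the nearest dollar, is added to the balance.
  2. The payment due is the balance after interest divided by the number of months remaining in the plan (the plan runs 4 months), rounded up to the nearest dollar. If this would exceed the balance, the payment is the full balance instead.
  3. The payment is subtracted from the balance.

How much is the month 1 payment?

Month 1: opening $180.91; interest $3.00 → $183.91; payment $46.00; balance $137.91

$46.00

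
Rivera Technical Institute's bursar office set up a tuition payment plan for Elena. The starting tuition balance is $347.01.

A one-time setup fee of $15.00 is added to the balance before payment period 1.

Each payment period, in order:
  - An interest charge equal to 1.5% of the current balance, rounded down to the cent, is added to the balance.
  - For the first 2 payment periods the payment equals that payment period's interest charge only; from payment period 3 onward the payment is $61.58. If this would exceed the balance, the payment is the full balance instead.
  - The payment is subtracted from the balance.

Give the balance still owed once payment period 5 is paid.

Payment period 1: $362.01 +$5.43 interest = $367.44; pay $5.43 → $362.01
Payment period 2: $362.01 +$5.43 interest = $367.44; pay $5.43 → $362.01
Payment period 3: $362.01 +$5.43 interest = $367.44; pay $61.58 → $305.86
Payment period 4: $305.86 +$4.58 interest = $310.44; pay $61.58 → $248.86
Payment period 5: $248.86 +$3.73 interest = $252.59; pay $61.58 → $191.01

$191.01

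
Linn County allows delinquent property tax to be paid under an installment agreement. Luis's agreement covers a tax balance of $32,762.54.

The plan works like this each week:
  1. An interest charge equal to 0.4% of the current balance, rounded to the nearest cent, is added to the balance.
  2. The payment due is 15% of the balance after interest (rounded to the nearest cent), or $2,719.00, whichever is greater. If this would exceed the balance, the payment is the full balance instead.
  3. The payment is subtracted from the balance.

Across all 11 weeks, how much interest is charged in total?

# | Opening | Interest | Payment | End bal
1 | $32,762.54 | $131.05 | $4,934.04 | $27,959.55
2 | $27,959.55 | $111.84 | $4,210.71 | $23,860.68
3 | $23,860.68 | $95.44 | $3,593.42 | $20,362.70
4 | $20,362.70 | $81.45 | $3,066.62 | $17,377.53
5 | $17,377.53 | $69.51 | $2,719.00 | $14,728.04
6 | $14,728.04 | $58.91 | $2,719.00 | $12,067.95
7 | $12,067.95 | $48.27 | $2,719.00 | $9,397.22
8 | $9,397.22 | $37.59 | $2,719.00 | $6,715.81
9 | $6,715.81 | $26.86 | $2,719.00 | $4,023.67
10 | $4,023.67 | $16.09 | $2,719.00 | $1,320.76
11 | $1,320.76 | $5.28 | $1,326.04 | $0.00
Total interest: $131.05 + $111.84 + $95.44 + $81.45 + $69.51 + $58.91 + $48.27 + $37.59 + $26.86 + $16.09 + $5.28 = $682.29

$682.29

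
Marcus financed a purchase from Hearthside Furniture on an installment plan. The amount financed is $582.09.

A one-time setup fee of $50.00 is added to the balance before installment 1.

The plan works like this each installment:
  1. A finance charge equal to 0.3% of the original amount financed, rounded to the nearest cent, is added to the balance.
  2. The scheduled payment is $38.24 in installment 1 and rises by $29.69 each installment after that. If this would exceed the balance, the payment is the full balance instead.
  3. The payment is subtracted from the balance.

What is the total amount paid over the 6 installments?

$642.59

Installment 1: $632.09 +$1.75 interest = $633.84; pay $38.24 → $595.60
Installment 2: $595.60 +$1.75 interest = $597.35; pay $67.93 → $529.42
Installment 3: $529.42 +$1.75 interest = $531.17; pay $97.62 → $433.55
Installment 4: $433.55 +$1.75 interest = $435.30; pay $127.31 → $307.99
Installment 5: $307.99 +$1.75 interest = $309.74; pay $157.00 → $152.74
Installment 6: $152.74 +$1.75 interest = $154.49; pay $154.49 → $0.00
Total paid: $642.59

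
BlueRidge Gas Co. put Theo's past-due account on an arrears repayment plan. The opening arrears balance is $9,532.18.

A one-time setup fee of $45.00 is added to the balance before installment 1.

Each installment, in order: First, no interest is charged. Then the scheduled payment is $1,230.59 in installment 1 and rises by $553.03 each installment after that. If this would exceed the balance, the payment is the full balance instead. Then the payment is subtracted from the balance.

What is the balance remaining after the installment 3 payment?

$4,226.32

# | Opening | Payment | End bal
1 | $9,577.18 | $1,230.59 | $8,346.59
2 | $8,346.59 | $1,783.62 | $6,562.97
3 | $6,562.97 | $2,336.65 | $4,226.32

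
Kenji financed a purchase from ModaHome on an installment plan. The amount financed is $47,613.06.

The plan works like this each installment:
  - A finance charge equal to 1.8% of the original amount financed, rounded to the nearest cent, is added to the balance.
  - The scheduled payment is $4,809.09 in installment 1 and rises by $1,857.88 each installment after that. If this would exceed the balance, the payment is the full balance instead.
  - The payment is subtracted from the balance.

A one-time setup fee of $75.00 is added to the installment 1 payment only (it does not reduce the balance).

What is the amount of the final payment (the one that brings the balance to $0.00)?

Installment 1: opening $47,613.06; interest $857.04 → $48,470.10; payment $4,809.09 (+ $75.00 fee); balance $43,661.01
Installment 2: opening $43,661.01; interest $857.04 → $44,518.05; payment $6,666.97; balance $37,851.08
Installment 3: opening $37,851.08; interest $857.04 → $38,708.12; payment $8,524.85; balance $30,183.27
Installment 4: opening $30,183.27; interest $857.04 → $31,040.31; payment $10,382.73; balance $20,657.58
Installment 5: opening $20,657.58; interest $857.04 → $21,514.62; payment $12,240.61; balance $9,274.01
Installment 6: opening $9,274.01; interest $857.04 → $10,131.05; payment $10,131.05; balance $0.00

$10,131.05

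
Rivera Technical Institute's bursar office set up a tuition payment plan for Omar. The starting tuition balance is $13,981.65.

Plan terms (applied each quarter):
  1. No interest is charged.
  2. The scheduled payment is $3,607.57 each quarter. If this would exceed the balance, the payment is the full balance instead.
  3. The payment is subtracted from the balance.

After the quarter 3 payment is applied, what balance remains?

Quarter 1: opening $13,981.65; payment $3,607.57; balance $10,374.08
Quarter 2: opening $10,374.08; payment $3,607.57; balance $6,766.51
Quarter 3: opening $6,766.51; payment $3,607.57; balance $3,158.94

$3,158.94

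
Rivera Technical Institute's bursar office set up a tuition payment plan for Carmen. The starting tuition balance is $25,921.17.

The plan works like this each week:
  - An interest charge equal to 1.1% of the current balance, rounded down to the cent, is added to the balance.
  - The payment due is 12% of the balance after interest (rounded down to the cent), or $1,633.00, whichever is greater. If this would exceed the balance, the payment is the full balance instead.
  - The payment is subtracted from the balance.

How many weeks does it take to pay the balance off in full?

15

Week 1: opening $25,921.17; interest $285.13 → $26,206.30; payment $3,144.75; balance $23,061.55
Week 2: opening $23,061.55; interest $253.67 → $23,315.22; payment $2,797.82; balance $20,517.40
Week 3: opening $20,517.40; interest $225.69 → $20,743.09; payment $2,489.17; balance $18,253.92
Week 4: opening $18,253.92; interest $200.79 → $18,454.71; payment $2,214.56; balance $16,240.15
Week 5: opening $16,240.15; interest $178.64 → $16,418.79; payment $1,970.25; balance $14,448.54
Week 6: opening $14,448.54; interest $158.93 → $14,607.47; payment $1,752.89; balance $12,854.58
Week 7: opening $12,854.58; interest $141.40 → $12,995.98; payment $1,633.00; balance $11,362.98
Week 8: opening $11,362.98; interest $124.99 → $11,487.97; payment $1,633.00; balance $9,854.97
Week 9: opening $9,854.97; interest $108.40 → $9,963.37; payment $1,633.00; balance $8,330.37
Week 10: opening $8,330.37; interest $91.63 → $8,422.00; payment $1,633.00; balance $6,789.00
Week 11: opening $6,789.00; interest $74.67 → $6,863.67; payment $1,633.00; balance $5,230.67
Week 12: opening $5,230.67; interest $57.53 → $5,288.20; payment $1,633.00; balance $3,655.20
Week 13: opening $3,655.20; interest $40.20 → $3,695.40; payment $1,633.00; balance $2,062.40
Week 14: opening $2,062.40; interest $22.68 → $2,085.08; payment $1,633.00; balance $452.08
Week 15: opening $452.08; interest $4.97 → $457.05; payment $457.05; balance $0.00
Balance reaches $0.00 in week 15.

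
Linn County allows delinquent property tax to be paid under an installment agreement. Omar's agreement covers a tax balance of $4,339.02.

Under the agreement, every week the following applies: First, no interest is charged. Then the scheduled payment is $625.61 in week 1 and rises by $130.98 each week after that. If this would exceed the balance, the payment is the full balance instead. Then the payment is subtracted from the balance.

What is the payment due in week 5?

$1,050.70

# | Opening | Payment | End bal
1 | $4,339.02 | $625.61 | $3,713.41
2 | $3,713.41 | $756.59 | $2,956.82
3 | $2,956.82 | $887.57 | $2,069.25
4 | $2,069.25 | $1,018.55 | $1,050.70
5 | $1,050.70 | $1,050.70 | $0.00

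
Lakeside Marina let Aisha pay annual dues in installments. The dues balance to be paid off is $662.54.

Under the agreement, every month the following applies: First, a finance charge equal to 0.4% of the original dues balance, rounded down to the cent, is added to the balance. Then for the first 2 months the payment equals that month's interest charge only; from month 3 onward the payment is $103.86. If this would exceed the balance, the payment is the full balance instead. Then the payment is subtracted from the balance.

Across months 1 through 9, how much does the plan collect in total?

Month 1: opening $662.54; interest $2.65 → $665.19; payment $2.65; balance $662.54
Month 2: opening $662.54; interest $2.65 → $665.19; payment $2.65; balance $662.54
Month 3: opening $662.54; interest $2.65 → $665.19; payment $103.86; balance $561.33
Month 4: opening $561.33; interest $2.65 → $563.98; payment $103.86; balance $460.12
Month 5: opening $460.12; interest $2.65 → $462.77; payment $103.86; balance $358.91
Month 6: opening $358.91; interest $2.65 → $361.56; payment $103.86; balance $257.70
Month 7: opening $257.70; interest $2.65 → $260.35; payment $103.86; balance $156.49
Month 8: opening $156.49; interest $2.65 → $159.14; payment $103.86; balance $55.28
Month 9: opening $55.28; interest $2.65 → $57.93; payment $57.93; balance $0.00
Total paid: $686.39

$686.39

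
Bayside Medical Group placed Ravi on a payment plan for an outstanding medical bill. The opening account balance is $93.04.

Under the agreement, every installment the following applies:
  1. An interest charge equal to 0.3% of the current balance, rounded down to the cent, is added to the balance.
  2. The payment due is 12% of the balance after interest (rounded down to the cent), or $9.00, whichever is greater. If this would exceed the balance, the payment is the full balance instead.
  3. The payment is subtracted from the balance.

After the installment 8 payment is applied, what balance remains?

Installment 1: $93.04 +$0.27 interest = $93.31; pay $11.19 → $82.12
Installment 2: $82.12 +$0.24 interest = $82.36; pay $9.88 → $72.48
Installment 3: $72.48 +$0.21 interest = $72.69; pay $9.00 → $63.69
Installment 4: $63.69 +$0.19 interest = $63.88; pay $9.00 → $54.88
Installment 5: $54.88 +$0.16 interest = $55.04; pay $9.00 → $46.04
Installment 6: $46.04 +$0.13 interest = $46.17; pay $9.00 → $37.17
Installment 7: $37.17 +$0.11 interest = $37.28; pay $9.00 → $28.28
Installment 8: $28.28 +$0.08 interest = $28.36; pay $9.00 → $19.36

$19.36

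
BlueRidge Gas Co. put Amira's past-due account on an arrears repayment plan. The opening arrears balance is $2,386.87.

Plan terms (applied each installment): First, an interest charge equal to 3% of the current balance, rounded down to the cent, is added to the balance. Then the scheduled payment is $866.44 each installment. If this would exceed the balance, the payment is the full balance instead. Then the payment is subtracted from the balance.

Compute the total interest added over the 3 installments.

Installment 1: $2,386.87 +$71.60 interest = $2,458.47; pay $866.44 → $1,592.03
Installment 2: $1,592.03 +$47.76 interest = $1,639.79; pay $866.44 → $773.35
Installment 3: $773.35 +$23.20 interest = $796.55; pay $796.55 → $0.00
Total interest: $71.60 + $47.76 + $23.20 = $142.56

$142.56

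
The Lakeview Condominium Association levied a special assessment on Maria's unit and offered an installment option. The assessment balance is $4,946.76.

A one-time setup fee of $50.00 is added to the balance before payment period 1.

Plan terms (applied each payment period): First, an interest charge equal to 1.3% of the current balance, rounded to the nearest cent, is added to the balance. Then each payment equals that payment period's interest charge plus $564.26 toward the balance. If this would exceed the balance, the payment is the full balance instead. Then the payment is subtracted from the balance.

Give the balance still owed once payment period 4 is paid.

Payment period 1: opening $4,996.76; interest $64.96 → $5,061.72; payment $629.22; balance $4,432.50
Payment period 2: opening $4,432.50; interest $57.62 → $4,490.12; payment $621.88; balance $3,868.24
Payment period 3: opening $3,868.24; interest $50.29 → $3,918.53; payment $614.55; balance $3,303.98
Payment period 4: opening $3,303.98; interest $42.95 → $3,346.93; payment $607.21; balance $2,739.72

$2,739.72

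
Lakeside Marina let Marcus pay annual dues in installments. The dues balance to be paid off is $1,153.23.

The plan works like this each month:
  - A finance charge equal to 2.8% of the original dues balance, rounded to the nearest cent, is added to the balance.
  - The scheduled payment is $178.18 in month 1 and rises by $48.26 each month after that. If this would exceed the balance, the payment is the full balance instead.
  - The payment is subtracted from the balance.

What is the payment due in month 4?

$322.96

Month 1: $1,153.23 +$32.29 interest = $1,185.52; pay $178.18 → $1,007.34
Month 2: $1,007.34 +$32.29 interest = $1,039.63; pay $226.44 → $813.19
Month 3: $813.19 +$32.29 interest = $845.48; pay $274.70 → $570.78
Month 4: $570.78 +$32.29 interest = $603.07; pay $322.96 → $280.11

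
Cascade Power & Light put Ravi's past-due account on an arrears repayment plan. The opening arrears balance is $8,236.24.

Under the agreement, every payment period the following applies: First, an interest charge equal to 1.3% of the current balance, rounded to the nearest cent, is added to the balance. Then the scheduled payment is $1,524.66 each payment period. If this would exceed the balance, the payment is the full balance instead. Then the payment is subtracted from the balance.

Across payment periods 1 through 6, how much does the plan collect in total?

Payment period 1: $8,236.24 +$107.07 interest = $8,343.31; pay $1,524.66 → $6,818.65
Payment period 2: $6,818.65 +$88.64 interest = $6,907.29; pay $1,524.66 → $5,382.63
Payment period 3: $5,382.63 +$69.97 interest = $5,452.60; pay $1,524.66 → $3,927.94
Payment period 4: $3,927.94 +$51.06 interest = $3,979.00; pay $1,524.66 → $2,454.34
Payment period 5: $2,454.34 +$31.91 interest = $2,486.25; pay $1,524.66 → $961.59
Payment period 6: $961.59 +$12.50 interest = $974.09; pay $974.09 → $0.00
Total paid: $8,597.39

$8,597.39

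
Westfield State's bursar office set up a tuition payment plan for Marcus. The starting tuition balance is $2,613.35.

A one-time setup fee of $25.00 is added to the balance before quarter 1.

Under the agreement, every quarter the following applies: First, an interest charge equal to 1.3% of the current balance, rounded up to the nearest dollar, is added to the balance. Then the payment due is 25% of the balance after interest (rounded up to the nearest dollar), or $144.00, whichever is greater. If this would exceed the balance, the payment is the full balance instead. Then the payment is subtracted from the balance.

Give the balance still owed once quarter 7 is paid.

Quarter 1: opening $2,638.35; interest $35.00 → $2,673.35; payment $669.00; balance $2,004.35
Quarter 2: opening $2,004.35; interest $27.00 → $2,031.35; payment $508.00; balance $1,523.35
Quarter 3: opening $1,523.35; interest $20.00 → $1,543.35; payment $386.00; balance $1,157.35
Quarter 4: opening $1,157.35; interest $16.00 → $1,173.35; payment $294.00; balance $879.35
Quarter 5: opening $879.35; interest $12.00 → $891.35; payment $223.00; balance $668.35
Quarter 6: opening $668.35; interest $9.00 → $677.35; payment $170.00; balance $507.35
Quarter 7: opening $507.35; interest $7.00 → $514.35; payment $144.00; balance $370.35

$370.35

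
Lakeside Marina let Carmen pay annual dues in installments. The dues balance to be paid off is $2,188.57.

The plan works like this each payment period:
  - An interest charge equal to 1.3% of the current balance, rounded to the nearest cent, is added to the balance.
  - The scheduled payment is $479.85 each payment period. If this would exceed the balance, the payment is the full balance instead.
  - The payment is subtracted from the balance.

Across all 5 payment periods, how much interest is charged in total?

$82.81

Payment period 1: opening $2,188.57; interest $28.45 → $2,217.02; payment $479.85; balance $1,737.17
Payment period 2: opening $1,737.17; interest $22.58 → $1,759.75; payment $479.85; balance $1,279.90
Payment period 3: opening $1,279.90; interest $16.64 → $1,296.54; payment $479.85; balance $816.69
Payment period 4: opening $816.69; interest $10.62 → $827.31; payment $479.85; balance $347.46
Payment period 5: opening $347.46; interest $4.52 → $351.98; payment $351.98; balance $0.00
Total interest: $28.45 + $22.58 + $16.64 + $10.62 + $4.52 = $82.81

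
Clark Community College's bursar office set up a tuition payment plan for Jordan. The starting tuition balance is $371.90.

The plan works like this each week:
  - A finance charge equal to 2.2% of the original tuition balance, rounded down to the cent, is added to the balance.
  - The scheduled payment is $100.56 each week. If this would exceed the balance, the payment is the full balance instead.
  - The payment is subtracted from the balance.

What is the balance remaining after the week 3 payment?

Week 1: $371.90 +$8.18 interest = $380.08; pay $100.56 → $279.52
Week 2: $279.52 +$8.18 interest = $287.70; pay $100.56 → $187.14
Week 3: $187.14 +$8.18 interest = $195.32; pay $100.56 → $94.76

$94.76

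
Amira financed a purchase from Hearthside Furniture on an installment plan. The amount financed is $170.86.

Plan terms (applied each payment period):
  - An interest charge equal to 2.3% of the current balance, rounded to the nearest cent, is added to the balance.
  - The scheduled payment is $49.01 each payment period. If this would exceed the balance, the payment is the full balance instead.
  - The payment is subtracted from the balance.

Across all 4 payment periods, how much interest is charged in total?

$9.40

Payment period 1: opening $170.86; interest $3.93 → $174.79; payment $49.01; balance $125.78
Payment period 2: opening $125.78; interest $2.89 → $128.67; payment $49.01; balance $79.66
Payment period 3: opening $79.66; interest $1.83 → $81.49; payment $49.01; balance $32.48
Payment period 4: opening $32.48; interest $0.75 → $33.23; payment $33.23; balance $0.00
Total interest: $3.93 + $2.89 + $1.83 + $0.75 = $9.40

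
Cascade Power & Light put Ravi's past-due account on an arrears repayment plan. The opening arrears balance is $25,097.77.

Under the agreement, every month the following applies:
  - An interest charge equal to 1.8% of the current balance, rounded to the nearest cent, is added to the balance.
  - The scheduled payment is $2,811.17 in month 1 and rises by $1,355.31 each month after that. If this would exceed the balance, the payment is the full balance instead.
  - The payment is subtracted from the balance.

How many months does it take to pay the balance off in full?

5

Month 1: $25,097.77 +$451.76 interest = $25,549.53; pay $2,811.17 → $22,738.36
Month 2: $22,738.36 +$409.29 interest = $23,147.65; pay $4,166.48 → $18,981.17
Month 3: $18,981.17 +$341.66 interest = $19,322.83; pay $5,521.79 → $13,801.04
Month 4: $13,801.04 +$248.42 interest = $14,049.46; pay $6,877.10 → $7,172.36
Month 5: $7,172.36 +$129.10 interest = $7,301.46; pay $7,301.46 → $0.00
Balance reaches $0.00 in month 5.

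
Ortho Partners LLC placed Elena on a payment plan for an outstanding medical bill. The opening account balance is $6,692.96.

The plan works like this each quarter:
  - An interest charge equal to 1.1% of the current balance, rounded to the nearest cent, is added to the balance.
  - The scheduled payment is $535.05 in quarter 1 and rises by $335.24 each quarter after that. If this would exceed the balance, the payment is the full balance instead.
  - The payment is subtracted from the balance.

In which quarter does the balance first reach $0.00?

6

Quarter 1: opening $6,692.96; interest $73.62 → $6,766.58; payment $535.05; balance $6,231.53
Quarter 2: opening $6,231.53; interest $68.55 → $6,300.08; payment $870.29; balance $5,429.79
Quarter 3: opening $5,429.79; interest $59.73 → $5,489.52; payment $1,205.53; balance $4,283.99
Quarter 4: opening $4,283.99; interest $47.12 → $4,331.11; payment $1,540.77; balance $2,790.34
Quarter 5: opening $2,790.34; interest $30.69 → $2,821.03; payment $1,876.01; balance $945.02
Quarter 6: opening $945.02; interest $10.40 → $955.42; payment $955.42; balance $0.00
Balance reaches $0.00 in quarter 6.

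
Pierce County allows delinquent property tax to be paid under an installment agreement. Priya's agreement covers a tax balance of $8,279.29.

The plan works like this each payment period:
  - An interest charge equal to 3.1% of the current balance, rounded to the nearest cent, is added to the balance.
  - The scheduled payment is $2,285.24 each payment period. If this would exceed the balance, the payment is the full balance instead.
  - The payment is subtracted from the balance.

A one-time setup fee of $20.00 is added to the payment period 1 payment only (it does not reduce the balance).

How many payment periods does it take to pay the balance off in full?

4

# | Opening | Interest | Payment | Fee | End bal
1 | $8,279.29 | $256.66 | $2,285.24 | $20.00 | $6,250.71
2 | $6,250.71 | $193.77 | $2,285.24 | — | $4,159.24
3 | $4,159.24 | $128.94 | $2,285.24 | — | $2,002.94
4 | $2,002.94 | $62.09 | $2,065.03 | — | $0.00
Balance reaches $0.00 in payment period 4.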